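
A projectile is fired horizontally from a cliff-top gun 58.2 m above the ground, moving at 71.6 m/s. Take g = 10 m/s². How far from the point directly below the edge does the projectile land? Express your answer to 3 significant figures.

Initial vertical velocity is zero, so the fall time comes from h = ½ g t²: t = √(2 × 58.2 / 10) = 3.412 s.
Horizontal motion is uniform at 71.6 m/s, so x = 71.6 × 3.412 = 244 m.

244 m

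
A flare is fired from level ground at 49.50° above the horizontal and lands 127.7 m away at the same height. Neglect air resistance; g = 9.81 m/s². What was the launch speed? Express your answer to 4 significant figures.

On level ground, R = v₀² sin(2θ) / g, so v₀ = √(R g / sin 2θ).
sin(2 × 49.50°) = 0.9877.
v₀ = √(127.7 × 9.81 / 0.9877) = √1268.3 = 35.61 m/s.

35.61 m/s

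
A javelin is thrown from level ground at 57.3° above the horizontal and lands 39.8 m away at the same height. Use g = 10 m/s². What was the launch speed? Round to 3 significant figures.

20.9 m/s

On level ground, R = v₀² sin(2θ) / g, so v₀ = √(R g / sin 2θ).
sin(2 × 57.3°) = 0.9092.
v₀ = √(39.8 × 10 / 0.9092) = √437.7 = 20.9 m/s.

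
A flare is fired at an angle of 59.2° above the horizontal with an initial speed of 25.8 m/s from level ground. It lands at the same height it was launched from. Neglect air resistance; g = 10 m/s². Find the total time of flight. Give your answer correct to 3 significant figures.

Vertical component: v_y = 25.8 sin 59.2° = 22.16 m/s.
For a projectile landing at launch height, time of flight is t = 2 v_y / g = 2 × 22.16 / 10 = 4.43 s.

4.43 s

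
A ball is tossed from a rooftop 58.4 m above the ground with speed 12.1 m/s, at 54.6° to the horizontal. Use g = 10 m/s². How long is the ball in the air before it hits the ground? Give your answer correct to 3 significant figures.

Vertical component: v_y = 12.1 sin 54.6° = 9.863 m/s.
Taking up as positive with launch at y = 58.4 m, landing at y = 0: 0 = 58.4 + 9.863 t − ½(10) t².
Solving 5.000 t² − 9.863 t − 58.4 = 0 gives t = [9.863 + √(9.863² + 4·5.000·58.4)] / 10.00 = 4.54 s.

4.54 s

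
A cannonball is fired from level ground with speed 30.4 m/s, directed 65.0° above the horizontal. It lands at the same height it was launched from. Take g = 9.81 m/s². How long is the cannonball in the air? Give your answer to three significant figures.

5.62 s

Vertical component: v_y = 30.4 sin 65.0° = 27.55 m/s.
For a projectile landing at launch height, time of flight is t = 2 v_y / g = 2 × 27.55 / 9.81 = 5.62 s.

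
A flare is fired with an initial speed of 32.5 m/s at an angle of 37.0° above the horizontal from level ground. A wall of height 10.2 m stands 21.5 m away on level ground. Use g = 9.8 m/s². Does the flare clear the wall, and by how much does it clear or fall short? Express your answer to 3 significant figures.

Yes — it clears the wall by 2.64 m.

v_x = 32.5 cos 37.0° = 25.96 m/s; v_y0 = 32.5 sin 37.0° = 19.56 m/s.
Time to reach the wall: t = 21.5 / 25.96 = 0.8282 s.
Height at that point: y = 19.56×0.8282 − 4.900×0.8282² = 12.84 m.
That is 12.84 − 10.2 = 2.64 m above the top of the wall, so the flare clears it.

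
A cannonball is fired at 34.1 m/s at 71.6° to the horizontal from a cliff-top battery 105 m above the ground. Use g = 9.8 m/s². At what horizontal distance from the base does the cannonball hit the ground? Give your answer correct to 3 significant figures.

96.7 m

Components: v_x = 34.1 cos 71.6° = 10.76 m/s, v_y = 34.1 sin 71.6° = 32.36 m/s.
Vertical: 0 = 105 + 32.36 t − ½(9.8) t² ⇒ 4.900 t² − 32.36 t − 105 = 0.
t = [32.36 + √(1047 + 2058)] / 9.800 = 8.988 s.
Horizontal: R = v_x · t = 10.76 × 8.988 = 96.7 m.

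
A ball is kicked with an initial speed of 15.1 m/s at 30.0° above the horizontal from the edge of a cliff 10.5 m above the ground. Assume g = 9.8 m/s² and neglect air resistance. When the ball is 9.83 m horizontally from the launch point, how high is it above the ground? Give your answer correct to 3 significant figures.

v_x = 15.1 cos 30.0° = 13.08 m/s, v_y0 = 15.1 sin 30.0° = 7.550 m/s.
Time to reach x = 9.83 m: t = x / v_x = 9.83 / 13.08 = 0.7515 s.
y = 10.5 + v_y0 t − ½ g t² = 10.5 + 7.550×0.7515 − 4.900×0.7515² = 13.4 m.

13.4 m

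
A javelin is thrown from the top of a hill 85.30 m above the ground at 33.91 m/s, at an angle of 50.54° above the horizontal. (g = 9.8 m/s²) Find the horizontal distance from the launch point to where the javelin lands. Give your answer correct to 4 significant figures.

164.3 m

Components: v_x = 33.91 cos 50.54° = 21.551 m/s, v_y = 33.91 sin 50.54° = 26.181 m/s.
Vertical: 0 = 85.30 + 26.181 t − ½(9.8) t² ⇒ 4.900 t² − 26.181 t − 85.30 = 0.
t = [26.181 + √(685.44 + 1671.9)] / 9.800 = 7.6259 s.
Horizontal: R = v_x · t = 21.551 × 7.6259 = 164.3 m.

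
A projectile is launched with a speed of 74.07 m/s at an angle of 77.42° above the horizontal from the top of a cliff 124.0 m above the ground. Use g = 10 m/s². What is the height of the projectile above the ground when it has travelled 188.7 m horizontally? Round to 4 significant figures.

285.5 m

v_x = 74.07 cos 77.42° = 16.133 m/s, v_y0 = 74.07 sin 77.42° = 72.292 m/s.
Time to reach x = 188.7 m: t = x / v_x = 188.7 / 16.133 = 11.697 s.
y = 124.0 + v_y0 t − ½ g t² = 124.0 + 72.292×11.697 − 5.000×11.697² = 285.5 m.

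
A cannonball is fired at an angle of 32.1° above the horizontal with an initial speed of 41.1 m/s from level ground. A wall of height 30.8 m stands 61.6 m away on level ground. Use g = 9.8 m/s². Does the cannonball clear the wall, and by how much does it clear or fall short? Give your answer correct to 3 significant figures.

No — it falls 7.50 m short of clearing the wall.

v_x = 41.1 cos 32.1° = 34.82 m/s; v_y0 = 41.1 sin 32.1° = 21.84 m/s.
Time to reach the wall: t = 61.6 / 34.82 = 1.769 s.
Height at that point: y = 21.84×1.769 − 4.900×1.769² = 23.30 m.
That is 30.8 − 23.30 = 7.50 m below the top of the wall, so the cannonball does not clear it.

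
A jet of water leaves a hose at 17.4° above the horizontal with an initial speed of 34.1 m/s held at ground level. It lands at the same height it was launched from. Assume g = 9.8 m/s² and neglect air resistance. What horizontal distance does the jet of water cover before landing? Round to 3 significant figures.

For level ground, R = v₀² sin(2θ) / g.
sin(2 × 17.4°) = sin 34.80° = 0.5707.
R = (34.1)² × 0.5707 / 9.8 = 67.7 m.

67.7 m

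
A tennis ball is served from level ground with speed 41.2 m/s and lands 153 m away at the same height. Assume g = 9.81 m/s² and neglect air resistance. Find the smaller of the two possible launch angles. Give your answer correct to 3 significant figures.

Level-ground range: R = v₀² sin(2θ)/g ⇒ sin 2θ = R g / v₀² = 153×9.81/41.2² = 0.8842.
2θ = arcsin(0.8842) = 62.15° or 180° − 62.15° = 117.85°.
So θ = 31.1° or θ = 58.9°.

31.1°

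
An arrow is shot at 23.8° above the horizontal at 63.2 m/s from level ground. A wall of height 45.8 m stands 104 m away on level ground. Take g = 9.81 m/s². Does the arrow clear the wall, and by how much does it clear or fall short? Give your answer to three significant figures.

No — it falls 15.8 m short of clearing the wall.

v_x = 63.2 cos 23.8° = 57.83 m/s; v_y0 = 63.2 sin 23.8° = 25.50 m/s.
Time to reach the wall: t = 104 / 57.83 = 1.798 s.
Height at that point: y = 25.50×1.798 − 4.905×1.798² = 29.99 m.
That is 45.8 − 29.99 = 15.8 m below the top of the wall, so the arrow does not clear it.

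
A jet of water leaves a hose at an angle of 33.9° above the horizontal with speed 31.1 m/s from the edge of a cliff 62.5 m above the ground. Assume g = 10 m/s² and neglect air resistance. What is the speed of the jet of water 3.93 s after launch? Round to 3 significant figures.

33.9 m/s

v_x = 31.1 cos 33.9° = 25.81 m/s (constant).
v_y(t) = 31.1 sin 33.9° − g t = 17.35 − 10 × 3.93 = -21.95 m/s.
Speed = √(v_x² + v_y²) = √(666.2 + 481.8) = 33.9 m/s.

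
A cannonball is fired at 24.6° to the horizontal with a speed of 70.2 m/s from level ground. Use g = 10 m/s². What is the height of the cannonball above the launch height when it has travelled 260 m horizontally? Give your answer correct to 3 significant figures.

v_x = 70.2 cos 24.6° = 63.83 m/s, v_y0 = 70.2 sin 24.6° = 29.22 m/s.
Time to reach x = 260 m: t = x / v_x = 260 / 63.83 = 4.073 s.
y = v_y0 t − ½ g t² = 29.22×4.073 − 5.000×4.073² = 36.1 m.

36.1 m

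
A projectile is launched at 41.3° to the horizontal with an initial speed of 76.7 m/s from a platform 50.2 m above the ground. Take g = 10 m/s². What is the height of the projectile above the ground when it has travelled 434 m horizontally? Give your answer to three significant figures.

v_x = 76.7 cos 41.3° = 57.62 m/s, v_y0 = 76.7 sin 41.3° = 50.62 m/s.
Time to reach x = 434 m: t = x / v_x = 434 / 57.62 = 7.532 s.
y = 50.2 + v_y0 t − ½ g t² = 50.2 + 50.62×7.532 − 5.000×7.532² = 148 m.

148 m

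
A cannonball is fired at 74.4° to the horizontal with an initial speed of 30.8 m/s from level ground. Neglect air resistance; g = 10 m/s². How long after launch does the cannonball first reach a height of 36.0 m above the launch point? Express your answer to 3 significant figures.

v_y0 = 30.8 sin 74.4° = 29.67 m/s.
Set y = v_y0 t − ½ g t² = 36.0: 5.000 t² − 29.67 t + 36.0 = 0.
t = [29.67 ± √(880.3 − 720.0)] / 10 = (29.67 ± 12.66) / 10, giving t = 1.70 s or t = 4.23 s.
The cannonball is on the way up at the first time, so t = 1.70 s.

1.70 s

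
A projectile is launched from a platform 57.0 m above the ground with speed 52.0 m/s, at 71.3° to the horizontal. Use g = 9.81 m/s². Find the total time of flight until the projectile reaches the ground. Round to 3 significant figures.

11.1 s

Vertical component: v_y = 52.0 sin 71.3° = 49.25 m/s.
Taking up as positive with launch at y = 57.0 m, landing at y = 0: 0 = 57.0 + 49.25 t − ½(9.81) t².
Solving 4.905 t² − 49.25 t − 57.0 = 0 gives t = [49.25 + √(49.25² + 4·4.905·57.0)] / 9.810 = 11.1 s.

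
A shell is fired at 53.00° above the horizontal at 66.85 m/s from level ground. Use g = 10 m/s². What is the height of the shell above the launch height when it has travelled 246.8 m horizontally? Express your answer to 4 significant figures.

139.4 m

v_x = 66.85 cos 53.00° = 40.231 m/s, v_y0 = 66.85 sin 53.00° = 53.389 m/s.
Time to reach x = 246.8 m: t = x / v_x = 246.8 / 40.231 = 6.1346 s.
y = v_y0 t − ½ g t² = 53.389×6.1346 − 5.000×6.1346² = 139.4 m.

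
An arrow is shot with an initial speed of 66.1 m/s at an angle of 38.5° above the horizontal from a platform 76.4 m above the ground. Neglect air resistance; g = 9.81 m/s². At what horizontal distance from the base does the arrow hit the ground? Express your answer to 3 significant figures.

515 m

Components: v_x = 66.1 cos 38.5° = 51.73 m/s, v_y = 66.1 sin 38.5° = 41.15 m/s.
Vertical: 0 = 76.4 + 41.15 t − ½(9.81) t² ⇒ 4.905 t² − 41.15 t − 76.4 = 0.
t = [41.15 + √(1693 + 1499)] / 9.810 = 9.954 s.
Horizontal: R = v_x · t = 51.73 × 9.954 = 515 m.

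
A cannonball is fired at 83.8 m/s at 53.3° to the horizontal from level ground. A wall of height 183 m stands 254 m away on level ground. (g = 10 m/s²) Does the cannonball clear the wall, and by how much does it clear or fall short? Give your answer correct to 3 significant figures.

Yes — it clears the wall by 29.2 m.

v_x = 83.8 cos 53.3° = 50.08 m/s; v_y0 = 83.8 sin 53.3° = 67.19 m/s.
Time to reach the wall: t = 254 / 50.08 = 5.072 s.
Height at that point: y = 67.19×5.072 − 5.000×5.072² = 212.2 m.
That is 212.2 − 183 = 29.2 m above the top of the wall, so the cannonball clears it.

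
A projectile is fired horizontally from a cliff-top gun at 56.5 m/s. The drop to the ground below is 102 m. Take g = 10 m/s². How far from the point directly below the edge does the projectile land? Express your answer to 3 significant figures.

255 m

Initial vertical velocity is zero, so the fall time comes from h = ½ g t²: t = √(2 × 102 / 10) = 4.517 s.
Horizontal motion is uniform at 56.5 m/s, so x = 56.5 × 4.517 = 255 m.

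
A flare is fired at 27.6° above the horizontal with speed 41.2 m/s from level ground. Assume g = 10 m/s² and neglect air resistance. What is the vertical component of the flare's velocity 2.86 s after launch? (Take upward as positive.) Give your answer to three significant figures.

Initial vertical component: v_y0 = 41.2 sin 27.6° = 19.09 m/s.
v_y(t) = v_y0 − g t = 19.09 − 10 × 2.86 = -9.51 m/s.

-9.51 m/s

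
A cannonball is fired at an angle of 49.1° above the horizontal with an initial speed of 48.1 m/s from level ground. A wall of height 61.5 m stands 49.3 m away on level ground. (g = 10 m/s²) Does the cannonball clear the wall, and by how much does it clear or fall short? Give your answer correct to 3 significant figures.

No — it falls 16.8 m short of clearing the wall.

v_x = 48.1 cos 49.1° = 31.49 m/s; v_y0 = 48.1 sin 49.1° = 36.36 m/s.
Time to reach the wall: t = 49.3 / 31.49 = 1.566 s.
Height at that point: y = 36.36×1.566 − 5.000×1.566² = 44.68 m.
That is 61.5 − 44.68 = 16.8 m below the top of the wall, so the cannonball does not clear it.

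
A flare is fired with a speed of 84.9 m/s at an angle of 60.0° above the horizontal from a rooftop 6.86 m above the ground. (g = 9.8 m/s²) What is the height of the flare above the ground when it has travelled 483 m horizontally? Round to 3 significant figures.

v_x = 84.9 cos 60.0° = 42.45 m/s, v_y0 = 84.9 sin 60.0° = 73.53 m/s.
Time to reach x = 483 m: t = x / v_x = 483 / 42.45 = 11.38 s.
y = 6.86 + v_y0 t − ½ g t² = 6.86 + 73.53×11.38 − 4.900×11.38² = 209 m.

209 m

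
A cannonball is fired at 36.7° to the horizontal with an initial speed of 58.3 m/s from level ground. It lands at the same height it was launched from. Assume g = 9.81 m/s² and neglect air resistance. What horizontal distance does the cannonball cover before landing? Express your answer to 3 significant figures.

For level ground, R = v₀² sin(2θ) / g.
sin(2 × 36.7°) = sin 73.40° = 0.9583.
R = (58.3)² × 0.9583 / 9.81 = 332 m.

332 m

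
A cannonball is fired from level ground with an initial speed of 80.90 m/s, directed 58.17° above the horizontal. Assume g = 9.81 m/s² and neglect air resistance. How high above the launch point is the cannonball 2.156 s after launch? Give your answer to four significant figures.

v_y0 = 80.90 sin 58.17° = 68.734 m/s.
y(t) = v_y0 t − ½ g t² = 68.734×2.156 − 4.905×2.156² = 125.4 m.

125.4 m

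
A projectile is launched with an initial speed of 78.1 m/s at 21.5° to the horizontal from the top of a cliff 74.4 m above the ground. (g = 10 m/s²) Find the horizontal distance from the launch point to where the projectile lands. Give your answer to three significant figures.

Components: v_x = 78.1 cos 21.5° = 72.67 m/s, v_y = 78.1 sin 21.5° = 28.62 m/s.
Vertical: 0 = 74.4 + 28.62 t − ½(10) t² ⇒ 5.000 t² − 28.62 t − 74.4 = 0.
t = [28.62 + √(819.1 + 1488)] / 10.00 = 7.665 s.
Horizontal: R = v_x · t = 72.67 × 7.665 = 557 m.

557 m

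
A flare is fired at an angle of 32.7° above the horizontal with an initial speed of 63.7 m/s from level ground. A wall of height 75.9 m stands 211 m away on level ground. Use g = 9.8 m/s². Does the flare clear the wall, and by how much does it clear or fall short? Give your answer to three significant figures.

v_x = 63.7 cos 32.7° = 53.60 m/s; v_y0 = 63.7 sin 32.7° = 34.41 m/s.
Time to reach the wall: t = 211 / 53.60 = 3.937 s.
Height at that point: y = 34.41×3.937 − 4.900×3.937² = 59.52 m.
That is 75.9 − 59.52 = 16.4 m below the top of the wall, so the flare does not clear it.

No — it falls 16.4 m short of clearing the wall.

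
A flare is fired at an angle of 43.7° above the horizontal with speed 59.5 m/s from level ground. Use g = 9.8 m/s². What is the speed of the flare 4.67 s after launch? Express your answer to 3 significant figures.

v_x = 59.5 cos 43.7° = 43.02 m/s (constant).
v_y(t) = 59.5 sin 43.7° − g t = 41.11 − 9.8 × 4.67 = -4.656 m/s.
Speed = √(v_x² + v_y²) = √(1851 + 21.68) = 43.3 m/s.

43.3 m/s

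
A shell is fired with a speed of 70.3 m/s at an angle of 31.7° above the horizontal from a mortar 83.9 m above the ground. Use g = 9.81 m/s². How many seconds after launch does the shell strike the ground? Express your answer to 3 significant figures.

Vertical component: v_y = 70.3 sin 31.7° = 36.94 m/s.
Taking up as positive with launch at y = 83.9 m, landing at y = 0: 0 = 83.9 + 36.94 t − ½(9.81) t².
Solving 4.905 t² − 36.94 t − 83.9 = 0 gives t = [36.94 + √(36.94² + 4·4.905·83.9)] / 9.810 = 9.36 s.

9.36 s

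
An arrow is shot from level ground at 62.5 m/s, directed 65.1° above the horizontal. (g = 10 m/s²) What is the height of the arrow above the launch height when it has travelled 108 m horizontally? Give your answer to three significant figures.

v_x = 62.5 cos 65.1° = 26.31 m/s, v_y0 = 62.5 sin 65.1° = 56.69 m/s.
Time to reach x = 108 m: t = x / v_x = 108 / 26.31 = 4.105 s.
y = v_y0 t − ½ g t² = 56.69×4.105 − 5.000×4.105² = 148 m.

148 m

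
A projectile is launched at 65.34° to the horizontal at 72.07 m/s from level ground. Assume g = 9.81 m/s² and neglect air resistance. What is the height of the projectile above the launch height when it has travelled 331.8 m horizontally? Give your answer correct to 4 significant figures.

v_x = 72.07 cos 65.34° = 30.070 m/s, v_y0 = 72.07 sin 65.34° = 65.497 m/s.
Time to reach x = 331.8 m: t = x / v_x = 331.8 / 30.070 = 11.034 s.
y = v_y0 t − ½ g t² = 65.497×11.034 − 4.905×11.034² = 125.5 m.

125.5 m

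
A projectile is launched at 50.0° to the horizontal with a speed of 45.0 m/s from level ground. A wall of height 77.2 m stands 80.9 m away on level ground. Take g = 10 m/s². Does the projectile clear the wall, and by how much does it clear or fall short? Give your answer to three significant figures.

v_x = 45.0 cos 50.0° = 28.93 m/s; v_y0 = 45.0 sin 50.0° = 34.47 m/s.
Time to reach the wall: t = 80.9 / 28.93 = 2.796 s.
Height at that point: y = 34.47×2.796 − 5.000×2.796² = 57.29 m.
That is 77.2 − 57.29 = 19.9 m below the top of the wall, so the projectile does not clear it.

No — it falls 19.9 m short of clearing the wall.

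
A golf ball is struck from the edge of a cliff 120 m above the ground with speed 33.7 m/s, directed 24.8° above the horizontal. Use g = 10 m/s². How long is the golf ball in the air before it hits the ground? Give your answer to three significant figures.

6.51 s

Vertical component: v_y = 33.7 sin 24.8° = 14.14 m/s.
Taking up as positive with launch at y = 120 m, landing at y = 0: 0 = 120 + 14.14 t − ½(10) t².
Solving 5.000 t² − 14.14 t − 120 = 0 gives t = [14.14 + √(14.14² + 4·5.000·120)] / 10.00 = 6.51 s.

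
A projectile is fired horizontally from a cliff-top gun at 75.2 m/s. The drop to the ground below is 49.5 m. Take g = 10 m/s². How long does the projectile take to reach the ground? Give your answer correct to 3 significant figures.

3.15 s

The horizontal speed doesn't affect the fall. With v_y0 = 0, h = ½ g t².
t = √(2 × 49.5 / 10) = √9.900 = 3.15 s.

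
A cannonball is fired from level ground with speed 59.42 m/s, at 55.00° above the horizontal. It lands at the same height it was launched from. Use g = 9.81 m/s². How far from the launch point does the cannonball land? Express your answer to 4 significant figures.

338.2 m

For level ground, R = v₀² sin(2θ) / g.
sin(2 × 55.00°) = sin 110.00° = 0.9397.
R = (59.42)² × 0.9397 / 9.81 = 338.2 m.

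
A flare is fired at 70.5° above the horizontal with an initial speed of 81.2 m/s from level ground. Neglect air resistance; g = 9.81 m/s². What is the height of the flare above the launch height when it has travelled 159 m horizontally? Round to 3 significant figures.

v_x = 81.2 cos 70.5° = 27.11 m/s, v_y0 = 81.2 sin 70.5° = 76.54 m/s.
Time to reach x = 159 m: t = x / v_x = 159 / 27.11 = 5.865 s.
y = v_y0 t − ½ g t² = 76.54×5.865 − 4.905×5.865² = 280 m.

280 m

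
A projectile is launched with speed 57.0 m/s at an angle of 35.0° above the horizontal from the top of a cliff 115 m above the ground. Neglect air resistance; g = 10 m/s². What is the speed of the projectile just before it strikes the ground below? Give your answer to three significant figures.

74.5 m/s

v_x = 57.0 cos 35.0° = 46.69 m/s is unchanged throughout.
For the vertical component, v_y² = v_y0² + 2 g h = (32.69)² + 2×10×115 = 3369, so |v_y| = 58.04 m/s.
Impact speed = √(v_x² + v_y²) = √(2180 + 3369) = 74.5 m/s.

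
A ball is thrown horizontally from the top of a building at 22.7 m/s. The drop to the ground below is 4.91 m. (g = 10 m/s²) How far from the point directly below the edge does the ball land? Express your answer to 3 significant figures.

22.5 m

Initial vertical velocity is zero, so the fall time comes from h = ½ g t²: t = √(2 × 4.91 / 10) = 0.9910 s.
Horizontal motion is uniform at 22.7 m/s, so x = 22.7 × 0.9910 = 22.5 m.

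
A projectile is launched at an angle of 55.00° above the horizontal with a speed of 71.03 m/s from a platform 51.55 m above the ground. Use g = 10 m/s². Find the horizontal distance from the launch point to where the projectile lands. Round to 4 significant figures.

Components: v_x = 71.03 cos 55.00° = 40.741 m/s, v_y = 71.03 sin 55.00° = 58.184 m/s.
Vertical: 0 = 51.55 + 58.184 t − ½(10) t² ⇒ 5.000 t² − 58.184 t − 51.55 = 0.
t = [58.184 + √(3385.4 + 1031.0)] / 10.00 = 12.464 s.
Horizontal: R = v_x · t = 40.741 × 12.464 = 507.8 m.

507.8 m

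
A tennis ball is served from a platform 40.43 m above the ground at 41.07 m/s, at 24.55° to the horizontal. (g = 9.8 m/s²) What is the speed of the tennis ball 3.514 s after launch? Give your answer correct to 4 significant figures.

41.20 m/s

v_x = 41.07 cos 24.55° = 37.357 m/s (constant).
v_y(t) = 41.07 sin 24.55° − g t = 17.064 − 9.8 × 3.514 = -17.373 m/s.
Speed = √(v_x² + v_y²) = √(1395.5 + 301.82) = 41.20 m/s.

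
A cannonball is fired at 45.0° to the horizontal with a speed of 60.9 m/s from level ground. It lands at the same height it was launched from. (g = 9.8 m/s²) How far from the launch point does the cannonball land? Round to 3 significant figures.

378 m

Components: v_x = 60.9 cos 45.0° = 43.06 m/s, v_y = 60.9 sin 45.0° = 43.06 m/s.
Time of flight (same landing height): t = 2 v_y / g = 2 × 43.06 / 9.8 = 8.788 s.
Range: R = v_x · t = 43.06 × 8.788 = 378 m.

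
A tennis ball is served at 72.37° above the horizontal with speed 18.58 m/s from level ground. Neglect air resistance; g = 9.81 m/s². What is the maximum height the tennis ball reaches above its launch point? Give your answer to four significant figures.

Vertical component of launch velocity: v_y = 18.58 sin 72.37° = 17.707 m/s.
At the highest point the vertical velocity is zero, so v_y² = 2 g h_max.
h_max = (17.707)² / (2 × 9.81) = 313.54 / 19.62 = 15.98 m.

15.98 m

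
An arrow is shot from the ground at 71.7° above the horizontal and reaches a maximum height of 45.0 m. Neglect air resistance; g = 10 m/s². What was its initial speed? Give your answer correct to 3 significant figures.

At maximum height v_y = 0, so (v₀ sin θ)² = 2 g H.
v₀ sin 71.7° = √(2 × 10 × 45.0) = 30.00 m/s.
v₀ = 30.00 / sin 71.7° = 30.00 / 0.9494 = 31.6 m/s.

31.6 m/s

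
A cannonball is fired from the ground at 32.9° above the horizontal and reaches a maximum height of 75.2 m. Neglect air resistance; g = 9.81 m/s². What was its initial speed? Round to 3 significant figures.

At maximum height v_y = 0, so (v₀ sin θ)² = 2 g H.
v₀ sin 32.9° = √(2 × 9.81 × 75.2) = 38.41 m/s.
v₀ = 38.41 / sin 32.9° = 38.41 / 0.5432 = 70.7 m/s.

70.7 m/s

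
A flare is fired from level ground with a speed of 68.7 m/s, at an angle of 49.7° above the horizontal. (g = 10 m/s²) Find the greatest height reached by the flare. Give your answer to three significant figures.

137 m

Vertical component of launch velocity: v_y = 68.7 sin 49.7° = 52.40 m/s.
At the highest point the vertical velocity is zero, so v_y² = 2 g h_max.
h_max = (52.40)² / (2 × 10) = 2746 / 20.00 = 137 m.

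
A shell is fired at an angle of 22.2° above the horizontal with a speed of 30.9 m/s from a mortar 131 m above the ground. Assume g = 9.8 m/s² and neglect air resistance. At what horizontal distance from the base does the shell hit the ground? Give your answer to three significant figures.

Components: v_x = 30.9 cos 22.2° = 28.61 m/s, v_y = 30.9 sin 22.2° = 11.68 m/s.
Vertical: 0 = 131 + 11.68 t − ½(9.8) t² ⇒ 4.900 t² − 11.68 t − 131 = 0.
t = [11.68 + √(136.4 + 2568)] / 9.800 = 6.498 s.
Horizontal: R = v_x · t = 28.61 × 6.498 = 186 m.

186 m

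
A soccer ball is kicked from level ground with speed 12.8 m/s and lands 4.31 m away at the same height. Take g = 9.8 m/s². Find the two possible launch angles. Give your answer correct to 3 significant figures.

Level-ground range: R = v₀² sin(2θ)/g ⇒ sin 2θ = R g / v₀² = 4.31×9.8/12.8² = 0.2578.
2θ = arcsin(0.2578) = 14.94° or 180° − 14.94° = 165.06°.
So θ = 7.47° or θ = 82.5°.

7.47° and 82.5°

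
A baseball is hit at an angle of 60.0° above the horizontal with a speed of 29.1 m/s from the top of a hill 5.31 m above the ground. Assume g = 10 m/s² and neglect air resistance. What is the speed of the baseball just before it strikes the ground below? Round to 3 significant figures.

30.9 m/s

v_x = 29.1 cos 60.0° = 14.55 m/s is unchanged throughout.
For the vertical component, v_y² = v_y0² + 2 g h = (25.20)² + 2×10×5.31 = 741.2, so |v_y| = 27.22 m/s.
Impact speed = √(v_x² + v_y²) = √(211.7 + 741.2) = 30.9 m/s.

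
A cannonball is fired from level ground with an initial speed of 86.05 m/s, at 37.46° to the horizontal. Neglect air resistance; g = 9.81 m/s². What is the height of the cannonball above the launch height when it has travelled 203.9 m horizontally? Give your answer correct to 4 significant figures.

112.5 m

v_x = 86.05 cos 37.46° = 68.305 m/s, v_y0 = 86.05 sin 37.46° = 52.336 m/s.
Time to reach x = 203.9 m: t = x / v_x = 203.9 / 68.305 = 2.9851 s.
y = v_y0 t − ½ g t² = 52.336×2.9851 − 4.905×2.9851² = 112.5 m.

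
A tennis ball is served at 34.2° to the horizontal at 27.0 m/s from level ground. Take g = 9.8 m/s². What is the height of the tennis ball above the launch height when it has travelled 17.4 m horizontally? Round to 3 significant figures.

8.85 m

v_x = 27.0 cos 34.2° = 22.33 m/s, v_y0 = 27.0 sin 34.2° = 15.18 m/s.
Time to reach x = 17.4 m: t = x / v_x = 17.4 / 22.33 = 0.7792 s.
y = v_y0 t − ½ g t² = 15.18×0.7792 − 4.900×0.7792² = 8.85 m.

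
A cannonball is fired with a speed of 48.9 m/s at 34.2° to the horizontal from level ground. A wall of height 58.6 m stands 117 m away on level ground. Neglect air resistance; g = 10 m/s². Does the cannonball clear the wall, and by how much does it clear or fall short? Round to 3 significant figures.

No — it falls 20.9 m short of clearing the wall.

v_x = 48.9 cos 34.2° = 40.44 m/s; v_y0 = 48.9 sin 34.2° = 27.49 m/s.
Time to reach the wall: t = 117 / 40.44 = 2.893 s.
Height at that point: y = 27.49×2.893 − 5.000×2.893² = 37.68 m.
That is 58.6 − 37.68 = 20.9 m below the top of the wall, so the cannonball does not clear it.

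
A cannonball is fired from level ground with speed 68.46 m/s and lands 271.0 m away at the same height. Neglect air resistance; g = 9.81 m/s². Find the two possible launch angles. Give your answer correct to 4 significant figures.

Level-ground range: R = v₀² sin(2θ)/g ⇒ sin 2θ = R g / v₀² = 271.0×9.81/68.46² = 0.5672.
2θ = arcsin(0.5672) = 34.555° or 180° − 34.555° = 145.445°.
So θ = 17.28° or θ = 72.72°.

17.28° and 72.72°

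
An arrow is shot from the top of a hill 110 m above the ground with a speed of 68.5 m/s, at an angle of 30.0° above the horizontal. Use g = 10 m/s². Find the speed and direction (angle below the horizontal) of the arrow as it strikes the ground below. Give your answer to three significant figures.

83.0 m/s at 44.4° below the horizontal

v_x = 68.5 cos 30.0° = 59.32 m/s (constant).
|v_y| at impact = √((34.25)² + 2×10×110) = 58.08 m/s.
Speed = √(59.32² + 58.08²) = 83.0 m/s; angle = arctan(58.08/59.32) = 44.4° below horizontal.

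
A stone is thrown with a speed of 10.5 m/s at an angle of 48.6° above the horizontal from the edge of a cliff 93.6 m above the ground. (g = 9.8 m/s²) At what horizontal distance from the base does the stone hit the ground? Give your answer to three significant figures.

36.4 m

Components: v_x = 10.5 cos 48.6° = 6.944 m/s, v_y = 10.5 sin 48.6° = 7.876 m/s.
Vertical: 0 = 93.6 + 7.876 t − ½(9.8) t² ⇒ 4.900 t² − 7.876 t − 93.6 = 0.
t = [7.876 + √(62.03 + 1835)] / 9.800 = 5.248 s.
Horizontal: R = v_x · t = 6.944 × 5.248 = 36.4 m.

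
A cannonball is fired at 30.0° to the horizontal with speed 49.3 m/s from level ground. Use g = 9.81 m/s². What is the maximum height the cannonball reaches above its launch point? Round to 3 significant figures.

Vertical component of launch velocity: v_y = 49.3 sin 30.0° = 24.65 m/s.
At the highest point the vertical velocity is zero, so v_y² = 2 g h_max.
h_max = (24.65)² / (2 × 9.81) = 607.6 / 19.62 = 31.0 m.

31.0 m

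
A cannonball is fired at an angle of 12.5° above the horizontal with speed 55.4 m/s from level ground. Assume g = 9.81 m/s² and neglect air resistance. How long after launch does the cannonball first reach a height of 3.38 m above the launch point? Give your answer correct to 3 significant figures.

0.325 s

v_y0 = 55.4 sin 12.5° = 11.99 m/s.
Set y = v_y0 t − ½ g t² = 3.38: 4.905 t² − 11.99 t + 3.38 = 0.
t = [11.99 ± √(143.8 − 66.32)] / 9.81 = (11.99 ± 8.802) / 9.81, giving t = 0.325 s or t = 2.12 s.
The cannonball is on the way up at the first time, so t = 0.325 s.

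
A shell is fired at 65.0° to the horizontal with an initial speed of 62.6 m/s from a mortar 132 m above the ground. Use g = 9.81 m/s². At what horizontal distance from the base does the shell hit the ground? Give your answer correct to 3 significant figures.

359 m

Components: v_x = 62.6 cos 65.0° = 26.46 m/s, v_y = 62.6 sin 65.0° = 56.73 m/s.
Vertical: 0 = 132 + 56.73 t − ½(9.81) t² ⇒ 4.905 t² − 56.73 t − 132 = 0.
t = [56.73 + √(3218 + 2590)] / 9.810 = 13.55 s.
Horizontal: R = v_x · t = 26.46 × 13.55 = 359 m.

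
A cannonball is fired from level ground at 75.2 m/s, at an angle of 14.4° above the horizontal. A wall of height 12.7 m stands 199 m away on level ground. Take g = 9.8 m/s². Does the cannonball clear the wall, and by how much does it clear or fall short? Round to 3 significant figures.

Yes — it clears the wall by 1.82 m.

v_x = 75.2 cos 14.4° = 72.84 m/s; v_y0 = 75.2 sin 14.4° = 18.70 m/s.
Time to reach the wall: t = 199 / 72.84 = 2.732 s.
Height at that point: y = 18.70×2.732 − 4.900×2.732² = 14.52 m.
That is 14.52 − 12.7 = 1.82 m above the top of the wall, so the cannonball clears it.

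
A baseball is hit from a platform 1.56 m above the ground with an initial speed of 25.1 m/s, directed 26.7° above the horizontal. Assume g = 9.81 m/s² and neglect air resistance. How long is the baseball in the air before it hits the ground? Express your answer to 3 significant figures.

Vertical component: v_y = 25.1 sin 26.7° = 11.28 m/s.
Taking up as positive with launch at y = 1.56 m, landing at y = 0: 0 = 1.56 + 11.28 t − ½(9.81) t².
Solving 4.905 t² − 11.28 t − 1.56 = 0 gives t = [11.28 + √(11.28² + 4·4.905·1.56)] / 9.810 = 2.43 s.

2.43 s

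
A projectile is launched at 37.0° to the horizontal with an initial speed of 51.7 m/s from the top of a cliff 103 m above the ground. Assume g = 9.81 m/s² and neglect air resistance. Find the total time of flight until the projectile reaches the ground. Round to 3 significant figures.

8.74 s

Vertical component: v_y = 51.7 sin 37.0° = 31.11 m/s.
Taking up as positive with launch at y = 103 m, landing at y = 0: 0 = 103 + 31.11 t − ½(9.81) t².
Solving 4.905 t² − 31.11 t − 103 = 0 gives t = [31.11 + √(31.11² + 4·4.905·103)] / 9.810 = 8.74 s.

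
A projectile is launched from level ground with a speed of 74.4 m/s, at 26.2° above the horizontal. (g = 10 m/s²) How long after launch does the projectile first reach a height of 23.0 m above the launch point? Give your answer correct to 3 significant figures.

v_y0 = 74.4 sin 26.2° = 32.85 m/s.
Set y = v_y0 t − ½ g t² = 23.0: 5.000 t² − 32.85 t + 23.0 = 0.
t = [32.85 ± √(1079 − 460.0)] / 10 = (32.85 ± 24.88) / 10, giving t = 0.797 s or t = 5.77 s.
The projectile is on the way up at the first time, so t = 0.797 s.

0.797 s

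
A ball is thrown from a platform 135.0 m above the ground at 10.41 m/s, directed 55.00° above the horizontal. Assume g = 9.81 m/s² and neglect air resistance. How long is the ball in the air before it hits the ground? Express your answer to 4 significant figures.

6.187 s

Vertical component: v_y = 10.41 sin 55.00° = 8.5274 m/s.
Taking up as positive with launch at y = 135.0 m, landing at y = 0: 0 = 135.0 + 8.5274 t − ½(9.81) t².
Solving 4.905 t² − 8.5274 t − 135.0 = 0 gives t = [8.5274 + √(8.5274² + 4·4.905·135.0)] / 9.810 = 6.187 s.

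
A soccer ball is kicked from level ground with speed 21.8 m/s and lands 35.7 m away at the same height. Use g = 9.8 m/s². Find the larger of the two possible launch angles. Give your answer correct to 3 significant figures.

Level-ground range: R = v₀² sin(2θ)/g ⇒ sin 2θ = R g / v₀² = 35.7×9.8/21.8² = 0.7362.
2θ = arcsin(0.7362) = 47.41° or 180° − 47.41° = 132.59°.
So θ = 23.7° or θ = 66.3°.

66.3°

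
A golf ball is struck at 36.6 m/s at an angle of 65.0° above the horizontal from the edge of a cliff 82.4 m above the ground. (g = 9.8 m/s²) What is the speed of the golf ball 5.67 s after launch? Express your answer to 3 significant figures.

27.2 m/s

v_x = 36.6 cos 65.0° = 15.47 m/s (constant).
v_y(t) = 36.6 sin 65.0° − g t = 33.17 − 9.8 × 5.67 = -22.40 m/s.
Speed = √(v_x² + v_y²) = √(239.3 + 501.8) = 27.2 m/s.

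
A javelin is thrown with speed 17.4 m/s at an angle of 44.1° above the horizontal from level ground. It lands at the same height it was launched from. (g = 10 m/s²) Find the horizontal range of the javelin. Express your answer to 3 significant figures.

30.3 m

Components: v_x = 17.4 cos 44.1° = 12.50 m/s, v_y = 17.4 sin 44.1° = 12.11 m/s.
Time of flight (same landing height): t = 2 v_y / g = 2 × 12.11 / 10 = 2.422 s.
Range: R = v_x · t = 12.50 × 2.422 = 30.3 m.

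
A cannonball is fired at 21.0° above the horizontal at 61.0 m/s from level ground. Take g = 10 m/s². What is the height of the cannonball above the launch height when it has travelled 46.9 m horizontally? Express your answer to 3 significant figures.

v_x = 61.0 cos 21.0° = 56.95 m/s, v_y0 = 61.0 sin 21.0° = 21.86 m/s.
Time to reach x = 46.9 m: t = x / v_x = 46.9 / 56.95 = 0.8235 s.
y = v_y0 t − ½ g t² = 21.86×0.8235 − 5.000×0.8235² = 14.6 m.

14.6 m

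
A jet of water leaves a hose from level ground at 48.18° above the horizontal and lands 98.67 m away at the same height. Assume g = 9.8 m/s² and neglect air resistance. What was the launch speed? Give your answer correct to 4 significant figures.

On level ground, R = v₀² sin(2θ) / g, so v₀ = √(R g / sin 2θ).
sin(2 × 48.18°) = 0.9938.
v₀ = √(98.67 × 9.8 / 0.9938) = √973.00 = 31.19 m/s.

31.19 m/s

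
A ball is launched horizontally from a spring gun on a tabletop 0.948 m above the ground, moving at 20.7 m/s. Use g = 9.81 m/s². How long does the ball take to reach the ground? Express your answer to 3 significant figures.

The horizontal speed doesn't affect the fall. With v_y0 = 0, h = ½ g t².
t = √(2 × 0.948 / 9.81) = √0.1933 = 0.440 s.

0.440 s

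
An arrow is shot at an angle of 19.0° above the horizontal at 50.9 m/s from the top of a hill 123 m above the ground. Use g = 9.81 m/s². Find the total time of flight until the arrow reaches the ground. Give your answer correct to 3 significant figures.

Vertical component: v_y = 50.9 sin 19.0° = 16.57 m/s.
Taking up as positive with launch at y = 123 m, landing at y = 0: 0 = 123 + 16.57 t − ½(9.81) t².
Solving 4.905 t² − 16.57 t − 123 = 0 gives t = [16.57 + √(16.57² + 4·4.905·123)] / 9.810 = 6.97 s.

6.97 s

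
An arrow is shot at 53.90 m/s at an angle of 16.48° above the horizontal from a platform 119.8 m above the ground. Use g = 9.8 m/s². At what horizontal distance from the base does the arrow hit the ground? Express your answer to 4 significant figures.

348.6 m

Components: v_x = 53.90 cos 16.48° = 51.686 m/s, v_y = 53.90 sin 16.48° = 15.290 m/s.
Vertical: 0 = 119.8 + 15.290 t − ½(9.8) t² ⇒ 4.900 t² − 15.290 t − 119.8 = 0.
t = [15.290 + √(233.78 + 2348.1)] / 9.800 = 6.7451 s.
Horizontal: R = v_x · t = 51.686 × 6.7451 = 348.6 m.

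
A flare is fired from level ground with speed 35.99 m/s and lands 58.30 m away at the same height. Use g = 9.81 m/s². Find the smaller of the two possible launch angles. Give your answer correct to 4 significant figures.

13.10°

Level-ground range: R = v₀² sin(2θ)/g ⇒ sin 2θ = R g / v₀² = 58.30×9.81/35.99² = 0.4415.
2θ = arcsin(0.4415) = 26.200° or 180° − 26.200° = 153.800°.
So θ = 13.10° or θ = 76.90°.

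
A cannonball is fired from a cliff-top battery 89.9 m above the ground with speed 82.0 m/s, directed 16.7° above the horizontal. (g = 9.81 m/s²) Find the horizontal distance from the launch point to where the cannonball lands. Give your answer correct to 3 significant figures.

574 m

Components: v_x = 82.0 cos 16.7° = 78.54 m/s, v_y = 82.0 sin 16.7° = 23.56 m/s.
Vertical: 0 = 89.9 + 23.56 t − ½(9.81) t² ⇒ 4.905 t² − 23.56 t − 89.9 = 0.
t = [23.56 + √(555.1 + 1764)] / 9.810 = 7.311 s.
Horizontal: R = v_x · t = 78.54 × 7.311 = 574 m.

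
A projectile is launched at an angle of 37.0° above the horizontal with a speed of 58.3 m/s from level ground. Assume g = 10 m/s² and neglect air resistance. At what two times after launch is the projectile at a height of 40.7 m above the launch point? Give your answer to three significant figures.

v_y0 = 58.3 sin 37.0° = 35.09 m/s.
Set y = v_y0 t − ½ g t² = 40.7: 5.000 t² − 35.09 t + 40.7 = 0.
t = [35.09 ± √(1231 − 814.0)] / 10 = (35.09 ± 20.42) / 10, giving t = 1.47 s or t = 5.55 s.
So the projectile is at 40.7 m at t = 1.47 s (rising) and t = 5.55 s (falling).

1.47 s and 5.55 s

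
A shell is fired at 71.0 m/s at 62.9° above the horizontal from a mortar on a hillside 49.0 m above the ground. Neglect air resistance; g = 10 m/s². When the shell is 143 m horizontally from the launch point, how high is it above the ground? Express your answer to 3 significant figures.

231 m

v_x = 71.0 cos 62.9° = 32.34 m/s, v_y0 = 71.0 sin 62.9° = 63.21 m/s.
Time to reach x = 143 m: t = x / v_x = 143 / 32.34 = 4.422 s.
y = 49.0 + v_y0 t − ½ g t² = 49.0 + 63.21×4.422 − 5.000×4.422² = 231 m.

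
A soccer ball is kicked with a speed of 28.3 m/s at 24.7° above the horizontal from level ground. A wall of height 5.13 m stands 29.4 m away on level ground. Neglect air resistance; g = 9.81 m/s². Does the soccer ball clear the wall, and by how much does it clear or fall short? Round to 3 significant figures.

Yes — it clears the wall by 1.98 m.

v_x = 28.3 cos 24.7° = 25.71 m/s; v_y0 = 28.3 sin 24.7° = 11.83 m/s.
Time to reach the wall: t = 29.4 / 25.71 = 1.144 s.
Height at that point: y = 11.83×1.144 − 4.905×1.144² = 7.114 m.
That is 7.114 − 5.13 = 1.98 m above the top of the wall, so the soccer ball clears it.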